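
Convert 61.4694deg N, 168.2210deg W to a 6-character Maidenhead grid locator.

AP51vl

Add 180° to longitude and 90° to latitude: 11.7790, 151.4694.
Field: 11.7790/20 → 0 → A, 151.4694/10 → 15 → P; chars AP.
Square: 11.7790/2 → 5, 1.4694/1 → 1; chars 51.
Subsquare: 1.7790/0.0833333 → 21 → v, 0.4694/0.0416667 → 11 → l; chars vl.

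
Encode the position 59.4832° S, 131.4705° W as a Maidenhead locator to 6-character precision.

Add 180° to longitude and 90° to latitude: 48.5295, 30.5168.
Field: 48.5295/20 → 2 → C, 30.5168/10 → 3 → D; chars CD.
Square: 8.5295/2 → 4, 0.5168/1 → 0; chars 40.
Subsquare: 0.5295/0.0833333 → 6 → g, 0.5168/0.0416667 → 12 → m; chars gm.

CD40gm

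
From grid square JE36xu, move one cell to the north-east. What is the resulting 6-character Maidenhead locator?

JE46av

Longitude subsquare x = 23; +1 → 24, wraps to 0 = a, carry into square.
Longitude square 3; +1 → 4.
Latitude subsquare u = 20; +1 → 21 = v.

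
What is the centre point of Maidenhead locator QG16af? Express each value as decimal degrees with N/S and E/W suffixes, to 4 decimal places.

Field Q=16, G=6: +16·20° lon, +6·10° lat → SW at lon 140°, lat -30°.
Square 1, 6: +1·2° lon, +6·1° lat → SW at lon 142°, lat -24°.
Subsquare a=0, f=5: +0·0.0833333° lon, +5·0.0416667° lat → SW at lon 142°, lat -23.7917°.
Cell spans 0.0833333° lon × 0.0416667° lat. Centre is SW corner plus half of each.
latitude 23.7708° S, longitude 142.0417° E.

23.7708° S, 142.0417° E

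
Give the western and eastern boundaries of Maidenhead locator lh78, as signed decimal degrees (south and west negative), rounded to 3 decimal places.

Field L=11, H=7: +11·20° lon, +7·10° lat → SW at lon 40°, lat -20°.
Square 7, 8: +7·2° lon, +8·1° lat → SW at lon 54°, lat -12°.
Cell spans 2° lon × 1° lat.
west 54.000, east 56.000.

54.000, 56.000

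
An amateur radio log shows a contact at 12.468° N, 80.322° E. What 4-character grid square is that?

NK02

Shift to the Maidenhead origin (180°W, 90°S): lon 260.32, lat 102.47.
Field: 260.32/20 → 13 → N, 102.47/10 → 10 → K; chars NK.
Square: 0.32/2 → 0, 2.47/1 → 2; chars 02.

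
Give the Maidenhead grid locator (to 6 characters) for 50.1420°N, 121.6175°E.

Add 180° to longitude and 90° to latitude: 301.6175, 140.1420.
Field (20°×10°, letters A–R): lon ⌊301.6175/20⌋ = 15 → P; lat ⌊140.1420/10⌋ = 14 → O.
Square (2°×1°, digits 0–9): lon ⌊1.6175/2⌋ = 0; lat ⌊0.1420/1⌋ = 0.
Subsquare (5′×2.5′, letters a–x): lon ⌊1.6175/0.0833333⌋ = 19 → t; lat ⌊0.1420/0.0416667⌋ = 3 → d.

PO00td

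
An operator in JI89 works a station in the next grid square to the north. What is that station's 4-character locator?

Latitude square 9; +1 → 10, wraps to 0, carry into field.
Latitude field I = 8; +1 → 9 = J.
The longitude characters are unchanged.

JJ80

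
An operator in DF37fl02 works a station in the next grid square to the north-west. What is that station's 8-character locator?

DF37el93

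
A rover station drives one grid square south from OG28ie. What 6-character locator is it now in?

OG28id

Latitude subsquare e = 4; −1 → 3 = d.
The longitude characters are unchanged.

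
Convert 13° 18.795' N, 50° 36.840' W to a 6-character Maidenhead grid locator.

GK43qh

Add 180° to longitude and 90° to latitude: 129.3860, 103.3132.
Field: lon ⌊129.3860/20⌋ = 6 → G; lat ⌊103.3132/10⌋ = 10 → K.
Square: lon ⌊9.3860/2⌋ = 4; lat ⌊3.3132/1⌋ = 3.
Subsquare: lon ⌊1.3860/0.0833333⌋ = 16 → q; lat ⌊0.3132/0.0416667⌋ = 7 → h.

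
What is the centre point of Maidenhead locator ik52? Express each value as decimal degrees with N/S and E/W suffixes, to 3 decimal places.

Field I=8, K=10: +8·20° lon, +10·10° lat → SW at lon -20°, lat 10°.
Square 5, 2: +5·2° lon, +2·1° lat → SW at lon -10°, lat 12°.
Cell spans 2° lon × 1° lat. Centre is SW corner plus half of each.
latitude 12.500° N, longitude 9.000° W.

12.500° N, 9.000° W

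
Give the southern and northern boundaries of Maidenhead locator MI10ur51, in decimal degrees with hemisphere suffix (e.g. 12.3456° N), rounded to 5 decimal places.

Field M=12, I=8: +12·20° lon, +8·10° lat → SW at lon 60°, lat -10°.
Square 1, 0: +1·2° lon, +0·1° lat → SW at lon 62°, lat -10°.
Subsquare u=20, r=17: +20·0.0833333° lon, +17·0.0416667° lat → SW at lon 63.6667°, lat -9.29167°.
Extended square 5, 1: +5·0.00833333° lon, +1·0.00416667° lat → SW at lon 63.7083°, lat -9.2875°.
Cell spans 0.00833333° lon × 0.00416667° lat.
south 9.28750° S, north 9.28333° S.

9.28750° S, 9.28333° S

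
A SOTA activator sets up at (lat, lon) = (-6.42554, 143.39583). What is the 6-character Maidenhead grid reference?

Shift to the Maidenhead origin (180°W, 90°S): lon 323.3958, lat 83.5745.
Field: 323.3958/20 → 16 → Q, 83.5745/10 → 8 → I; chars QI.
Square: 3.3958/2 → 1, 3.5745/1 → 3; chars 13.
Subsquare: 1.3958/0.0833333 → 16 → q, 0.5745/0.0416667 → 13 → n; chars qn.

QI13qn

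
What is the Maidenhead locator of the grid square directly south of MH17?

Latitude square 7; −1 → 6.
The longitude characters are unchanged.

MH16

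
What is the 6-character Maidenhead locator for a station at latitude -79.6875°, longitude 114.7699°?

OB70jh

Offset from 180°W / 90°S: lon 294.7699°, lat 10.3125°.
Field: lon ⌊294.7699/20⌋ = 14 → O; lat ⌊10.3125/10⌋ = 1 → B.
Square: lon ⌊14.7699/2⌋ = 7; lat ⌊0.3125/1⌋ = 0.
Subsquare: lon ⌊0.7699/0.0833333⌋ = 9 → j; lat ⌊0.3125/0.0416667⌋ = 7 → h.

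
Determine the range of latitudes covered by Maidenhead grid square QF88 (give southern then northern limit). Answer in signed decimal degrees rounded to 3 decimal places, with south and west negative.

Field Q=16, F=5: +16·20° lon, +5·10° lat → SW at lon 140°, lat -40°.
Square 8, 8: +8·2° lon, +8·1° lat → SW at lon 156°, lat -32°.
Cell spans 2° lon × 1° lat.
south -32.000, north -31.000.

-32.000, -31.000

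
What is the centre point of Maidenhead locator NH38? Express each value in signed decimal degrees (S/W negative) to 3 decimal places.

-11.500, 87.000

Field N=13, H=7: +13·20° lon, +7·10° lat → SW at lon 80°, lat -20°.
Square 3, 8: +3·2° lon, +8·1° lat → SW at lon 86°, lat -12°.
Cell spans 2° lon × 1° lat. Centre is SW corner plus half of each.
latitude -11.500, longitude 87.000.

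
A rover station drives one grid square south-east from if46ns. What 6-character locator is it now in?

Longitude subsquare n = 13; +1 → 14 = o.
Latitude subsquare s = 18; −1 → 17 = r.

IF46or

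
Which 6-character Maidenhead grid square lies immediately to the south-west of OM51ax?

OM41xw

Longitude subsquare a = 0; −1 → -1, wraps to 23 = x, carry into square.
Longitude square 5; −1 → 4.
Latitude subsquare x = 23; −1 → 22 = w.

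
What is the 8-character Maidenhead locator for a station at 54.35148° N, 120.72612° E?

Shift to the Maidenhead origin (180°W, 90°S): lon 300.72612, lat 144.35148.
Field: 300.72612/20 → 15 → P, 144.35148/10 → 14 → O; chars PO.
Square: 0.72612/2 → 0, 4.35148/1 → 4; chars 04.
Subsquare: 0.72612/0.0833333 → 8 → i, 0.35148/0.0416667 → 8 → i; chars ii.
Extended square: 0.05945/0.00833333 → 7, 0.01815/0.00416667 → 4; chars 74.

PO04ii74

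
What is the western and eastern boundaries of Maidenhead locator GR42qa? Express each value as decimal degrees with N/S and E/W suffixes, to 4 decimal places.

50.6667° W, 50.5833° W

Field G=6, R=17: +6·20° lon, +17·10° lat → SW at lon -60°, lat 80°.
Square 4, 2: +4·2° lon, +2·1° lat → SW at lon -52°, lat 82°.
Subsquare q=16, a=0: +16·0.0833333° lon, +0·0.0416667° lat → SW at lon -50.6667°, lat 82°.
Cell spans 0.0833333° lon × 0.0416667° lat.
west 50.6667° W, east 50.5833° W.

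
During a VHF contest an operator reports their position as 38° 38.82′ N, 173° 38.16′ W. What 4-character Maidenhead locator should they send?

Offset from 180°W / 90°S: lon 6.36°, lat 128.65°.
Field: 6.36/20 → 0 → A, 128.65/10 → 12 → M; chars AM.
Square: 6.36/2 → 3, 8.65/1 → 8; chars 38.

AM38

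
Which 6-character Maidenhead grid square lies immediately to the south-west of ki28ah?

KI18xg

Longitude subsquare a = 0; −1 → -1, wraps to 23 = x, carry into square.
Longitude square 2; −1 → 1.
Latitude subsquare h = 7; −1 → 6 = g.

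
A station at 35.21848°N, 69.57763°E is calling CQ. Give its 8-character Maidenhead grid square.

MM45sf92

Shift to the Maidenhead origin (180°W, 90°S): lon 249.57763, lat 125.21848.
Field (20°×10°, letters A–R): 249.57763/20 → 12 → M, 125.21848/10 → 12 → M; chars MM.
Square (2°×1°, digits 0–9): 9.57763/2 → 4, 5.21848/1 → 5; chars 45.
Subsquare (5′×2.5′, letters a–x): 1.57763/0.0833333 → 18 → s, 0.21848/0.0416667 → 5 → f; chars sf.
Extended square (30″×15″, digits 0–9): 0.07763/0.00833333 → 9, 0.01015/0.00416667 → 2; chars 92.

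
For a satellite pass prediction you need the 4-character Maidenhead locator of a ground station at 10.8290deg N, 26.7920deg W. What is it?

Shift to the Maidenhead origin (180°W, 90°S): lon 153.21, lat 100.83.
Field: 153.21/20 → 7 → H, 100.83/10 → 10 → K; chars HK.
Square: 13.21/2 → 6, 0.83/1 → 0; chars 60.

HK60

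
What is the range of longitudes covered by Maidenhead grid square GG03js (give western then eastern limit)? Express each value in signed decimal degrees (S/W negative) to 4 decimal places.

Field G=6, G=6: +6·20° lon, +6·10° lat → SW at lon -60°, lat -30°.
Square 0, 3: +0·2° lon, +3·1° lat → SW at lon -60°, lat -27°.
Subsquare j=9, s=18: +9·0.0833333° lon, +18·0.0416667° lat → SW at lon -59.25°, lat -26.25°.
Cell spans 0.0833333° lon × 0.0416667° lat.
west -59.2500, east -59.1667.

-59.2500, -59.1667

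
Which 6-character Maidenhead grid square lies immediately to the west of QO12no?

Longitude subsquare n = 13; −1 → 12 = m.
The latitude characters are unchanged.

QO12mo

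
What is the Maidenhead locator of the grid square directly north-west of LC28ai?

Longitude subsquare a = 0; −1 → -1, wraps to 23 = x, carry into square.
Longitude square 2; −1 → 1.
Latitude subsquare i = 8; +1 → 9 = j.

LC18xj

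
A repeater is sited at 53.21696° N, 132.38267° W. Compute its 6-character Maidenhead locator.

Add 180° to longitude and 90° to latitude: 47.6173, 143.2170.
Field: 47.6173/20 → 2 → C, 143.2170/10 → 14 → O; chars CO.
Square: 7.6173/2 → 3, 3.2170/1 → 3; chars 33.
Subsquare: 1.6173/0.0833333 → 19 → t, 0.2170/0.0416667 → 5 → f; chars tf.

CO33tf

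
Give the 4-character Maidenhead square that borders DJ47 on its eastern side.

DJ57

Longitude square 4; +1 → 5.
The latitude characters are unchanged.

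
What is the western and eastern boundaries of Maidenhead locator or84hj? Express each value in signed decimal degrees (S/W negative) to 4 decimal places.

Field O=14, R=17: +14·20° lon, +17·10° lat → SW at lon 100°, lat 80°.
Square 8, 4: +8·2° lon, +4·1° lat → SW at lon 116°, lat 84°.
Subsquare h=7, j=9: +7·0.0833333° lon, +9·0.0416667° lat → SW at lon 116.583°, lat 84.375°.
Cell spans 0.0833333° lon × 0.0416667° lat.
west 116.5833, east 116.6667.

116.5833, 116.6667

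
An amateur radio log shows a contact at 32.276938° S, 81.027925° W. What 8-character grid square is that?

Add 180° to longitude and 90° to latitude: 98.97208, 57.72306.
Field: 98.97208/20 → 4 → E, 57.72306/10 → 5 → F; chars EF.
Square: 18.97208/2 → 9, 7.72306/1 → 7; chars 97.
Subsquare: 0.97208/0.0833333 → 11 → l, 0.72306/0.0416667 → 17 → r; chars lr.
Extended square: 0.05541/0.00833333 → 6, 0.01473/0.00416667 → 3; chars 63.

EF97lr63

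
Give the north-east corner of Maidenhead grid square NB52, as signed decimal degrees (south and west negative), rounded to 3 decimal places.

Field N=13, B=1: +13·20° lon, +1·10° lat → SW at lon 80°, lat -80°.
Square 5, 2: +5·2° lon, +2·1° lat → SW at lon 90°, lat -78°.
Cell spans 2° lon × 1° lat. NE corner is SW corner plus one full cell.
latitude -77.000, longitude 92.000.

-77.000, 92.000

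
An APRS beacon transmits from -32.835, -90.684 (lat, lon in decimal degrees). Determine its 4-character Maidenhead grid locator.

Shift to the Maidenhead origin (180°W, 90°S): lon 89.32, lat 57.16.
Field: lon ⌊89.32/20⌋ = 4 → E; lat ⌊57.16/10⌋ = 5 → F.
Square: lon ⌊9.32/2⌋ = 4; lat ⌊7.16/1⌋ = 7.

EF47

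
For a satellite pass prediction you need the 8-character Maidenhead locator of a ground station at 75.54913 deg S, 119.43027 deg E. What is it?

Shift to the Maidenhead origin (180°W, 90°S): lon 299.43027, lat 14.45087.
Field (20°×10°, letters A–R): 299.43027/20 → 14 → O, 14.45087/10 → 1 → B; chars OB.
Square (2°×1°, digits 0–9): 19.43027/2 → 9, 4.45087/1 → 4; chars 94.
Subsquare (5′×2.5′, letters a–x): 1.43027/0.0833333 → 17 → r, 0.45087/0.0416667 → 10 → k; chars rk.
Extended square (30″×15″, digits 0–9): 0.01360/0.00833333 → 1, 0.03420/0.00416667 → 8; chars 18.

OB94rk18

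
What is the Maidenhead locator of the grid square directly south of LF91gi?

LF91gh

Latitude subsquare i = 8; −1 → 7 = h.
The longitude characters are unchanged.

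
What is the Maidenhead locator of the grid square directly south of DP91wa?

Latitude subsquare a = 0; −1 → -1, wraps to 23 = x, carry into square.
Latitude square 1; −1 → 0.
The longitude characters are unchanged.

DP90wx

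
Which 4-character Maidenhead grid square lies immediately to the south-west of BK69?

Longitude square 6; −1 → 5.
Latitude square 9; −1 → 8.

BK58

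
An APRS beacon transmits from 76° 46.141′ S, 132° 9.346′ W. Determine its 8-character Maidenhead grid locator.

Shift to the Maidenhead origin (180°W, 90°S): lon 47.84423, lat 13.23098.
Field (20°×10°, letters A–R): lon ⌊47.84423/20⌋ = 2 → C; lat ⌊13.23098/10⌋ = 1 → B.
Square (2°×1°, digits 0–9): lon ⌊7.84423/2⌋ = 3; lat ⌊3.23098/1⌋ = 3.
Subsquare (5′×2.5′, letters a–x): lon ⌊1.84423/0.0833333⌋ = 22 → w; lat ⌊0.23098/0.0416667⌋ = 5 → f.
Extended square (30″×15″, digits 0–9): lon ⌊0.01090/0.00833333⌋ = 1; lat ⌊0.02265/0.00416667⌋ = 5.

CB33wf15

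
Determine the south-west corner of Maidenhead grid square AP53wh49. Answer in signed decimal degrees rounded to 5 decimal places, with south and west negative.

Field A=0, P=15: +0·20° lon, +15·10° lat → SW at lon -180°, lat 60°.
Square 5, 3: +5·2° lon, +3·1° lat → SW at lon -170°, lat 63°.
Subsquare w=22, h=7: +22·0.0833333° lon, +7·0.0416667° lat → SW at lon -168.167°, lat 63.2917°.
Extended square 4, 9: +4·0.00833333° lon, +9·0.00416667° lat → SW at lon -168.133°, lat 63.3292°.
latitude 63.32917, longitude -168.13333.

63.32917, -168.13333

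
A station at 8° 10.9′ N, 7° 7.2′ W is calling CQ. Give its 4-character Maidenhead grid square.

Shift to the Maidenhead origin (180°W, 90°S): lon 172.88, lat 98.18.
Field (20°×10°, letters A–R): 172.88/20 → 8 → I, 98.18/10 → 9 → J; chars IJ.
Square (2°×1°, digits 0–9): 12.88/2 → 6, 8.18/1 → 8; chars 68.

IJ68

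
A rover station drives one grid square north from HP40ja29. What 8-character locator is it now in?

Latitude extended square 9; +1 → 10, wraps to 0, carry into subsquare.
Latitude subsquare a = 0; +1 → 1 = b.
The longitude characters are unchanged.

HP40jb20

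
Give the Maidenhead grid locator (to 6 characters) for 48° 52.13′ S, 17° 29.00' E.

JE81rd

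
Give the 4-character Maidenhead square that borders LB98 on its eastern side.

MB08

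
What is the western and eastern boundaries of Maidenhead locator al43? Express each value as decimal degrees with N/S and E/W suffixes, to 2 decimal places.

Field A=0, L=11: +0·20° lon, +11·10° lat → SW at lon -180°, lat 20°.
Square 4, 3: +4·2° lon, +3·1° lat → SW at lon -172°, lat 23°.
Cell spans 2° lon × 1° lat.
west 172.00° W, east 170.00° W.

172.00° W, 170.00° W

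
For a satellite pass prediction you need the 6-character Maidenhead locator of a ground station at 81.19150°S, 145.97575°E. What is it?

Shift to the Maidenhead origin (180°W, 90°S): lon 325.9758, lat 8.8085.
Field (20°×10°, letters A–R): 325.9758/20 → 16 → Q, 8.8085/10 → 0 → A; chars QA.
Square (2°×1°, digits 0–9): 5.9758/2 → 2, 8.8085/1 → 8; chars 28.
Subsquare (5′×2.5′, letters a–x): 1.9758/0.0833333 → 23 → x, 0.8085/0.0416667 → 19 → t; chars xt.

QA28xt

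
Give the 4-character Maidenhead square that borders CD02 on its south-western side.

BD91

Longitude square 0; −1 → -1, wraps to 9, carry into field.
Longitude field C = 2; −1 → 1 = B.
Latitude square 2; −1 → 1.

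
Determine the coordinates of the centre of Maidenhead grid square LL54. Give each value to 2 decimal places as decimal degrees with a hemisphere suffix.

Field L=11, L=11: +11·20° lon, +11·10° lat → SW at lon 40°, lat 20°.
Square 5, 4: +5·2° lon, +4·1° lat → SW at lon 50°, lat 24°.
Cell spans 2° lon × 1° lat. Centre is SW corner plus half of each.
latitude 24.50° N, longitude 51.00° E.

24.50° N, 51.00° E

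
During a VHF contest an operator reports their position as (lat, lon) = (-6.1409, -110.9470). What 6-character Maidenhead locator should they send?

DI43mu

Offset from 180°W / 90°S: lon 69.0530°, lat 83.8591°.
Field: 69.0530/20 → 3 → D, 83.8591/10 → 8 → I; chars DI.
Square: 9.0530/2 → 4, 3.8591/1 → 3; chars 43.
Subsquare: 1.0530/0.0833333 → 12 → m, 0.8591/0.0416667 → 20 → u; chars mu.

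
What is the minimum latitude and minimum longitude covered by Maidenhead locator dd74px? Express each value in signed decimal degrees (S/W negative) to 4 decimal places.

Field D=3, D=3: +3·20° lon, +3·10° lat → SW at lon -120°, lat -60°.
Square 7, 4: +7·2° lon, +4·1° lat → SW at lon -106°, lat -56°.
Subsquare p=15, x=23: +15·0.0833333° lon, +23·0.0416667° lat → SW at lon -104.75°, lat -55.0417°.
latitude -55.0417, longitude -104.7500.

-55.0417, -104.7500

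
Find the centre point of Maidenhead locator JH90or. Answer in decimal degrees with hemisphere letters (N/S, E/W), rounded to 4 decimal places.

19.2708° S, 19.2083° E

Field J=9, H=7: +9·20° lon, +7·10° lat → SW at lon 0°, lat -20°.
Square 9, 0: +9·2° lon, +0·1° lat → SW at lon 18°, lat -20°.
Subsquare o=14, r=17: +14·0.0833333° lon, +17·0.0416667° lat → SW at lon 19.1667°, lat -19.2917°.
Cell spans 0.0833333° lon × 0.0416667° lat. Centre is SW corner plus half of each.
latitude 19.2708° S, longitude 19.2083° E.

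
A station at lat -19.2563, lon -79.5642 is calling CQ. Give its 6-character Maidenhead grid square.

Offset from 180°W / 90°S: lon 100.4358°, lat 70.7437°.
Field: lon ⌊100.4358/20⌋ = 5 → F; lat ⌊70.7437/10⌋ = 7 → H.
Square: lon ⌊0.4358/2⌋ = 0; lat ⌊0.7437/1⌋ = 0.
Subsquare: lon ⌊0.4358/0.0833333⌋ = 5 → f; lat ⌊0.7437/0.0416667⌋ = 17 → r.

FH00fr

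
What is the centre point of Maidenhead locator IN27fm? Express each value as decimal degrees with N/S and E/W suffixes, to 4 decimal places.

47.5208° N, 15.5417° W

Field I=8, N=13: +8·20° lon, +13·10° lat → SW at lon -20°, lat 40°.
Square 2, 7: +2·2° lon, +7·1° lat → SW at lon -16°, lat 47°.
Subsquare f=5, m=12: +5·0.0833333° lon, +12·0.0416667° lat → SW at lon -15.5833°, lat 47.5°.
Cell spans 0.0833333° lon × 0.0416667° lat. Centre is SW corner plus half of each.
latitude 47.5208° N, longitude 15.5417° W.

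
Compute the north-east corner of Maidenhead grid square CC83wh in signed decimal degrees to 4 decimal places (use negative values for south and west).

Field C=2, C=2: +2·20° lon, +2·10° lat → SW at lon -140°, lat -70°.
Square 8, 3: +8·2° lon, +3·1° lat → SW at lon -124°, lat -67°.
Subsquare w=22, h=7: +22·0.0833333° lon, +7·0.0416667° lat → SW at lon -122.167°, lat -66.7083°.
Cell spans 0.0833333° lon × 0.0416667° lat. NE corner is SW corner plus one full cell.
latitude -66.6667, longitude -122.0833.

-66.6667, -122.0833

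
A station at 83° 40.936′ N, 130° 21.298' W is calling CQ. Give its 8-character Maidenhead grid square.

CR43tq73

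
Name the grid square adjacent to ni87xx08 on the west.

NI87wx98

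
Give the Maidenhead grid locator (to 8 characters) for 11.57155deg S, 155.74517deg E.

QH78uk92

Offset from 180°W / 90°S: lon 335.74517°, lat 78.42845°.
Field: 335.74517/20 → 16 → Q, 78.42845/10 → 7 → H; chars QH.
Square: 15.74517/2 → 7, 8.42845/1 → 8; chars 78.
Subsquare: 1.74517/0.0833333 → 20 → u, 0.42845/0.0416667 → 10 → k; chars uk.
Extended square: 0.07850/0.00833333 → 9, 0.01178/0.00416667 → 2; chars 92.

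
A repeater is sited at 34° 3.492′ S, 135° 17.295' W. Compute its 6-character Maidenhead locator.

CF25iw

Add 180° to longitude and 90° to latitude: 44.7117, 55.9418.
Field (20°×10°, letters A–R): lon ⌊44.7117/20⌋ = 2 → C; lat ⌊55.9418/10⌋ = 5 → F.
Square (2°×1°, digits 0–9): lon ⌊4.7117/2⌋ = 2; lat ⌊5.9418/1⌋ = 5.
Subsquare (5′×2.5′, letters a–x): lon ⌊0.7117/0.0833333⌋ = 8 → i; lat ⌊0.9418/0.0416667⌋ = 22 → w.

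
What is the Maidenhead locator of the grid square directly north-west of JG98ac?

Longitude subsquare a = 0; −1 → -1, wraps to 23 = x, carry into square.
Longitude square 9; −1 → 8.
Latitude subsquare c = 2; +1 → 3 = d.

JG88xd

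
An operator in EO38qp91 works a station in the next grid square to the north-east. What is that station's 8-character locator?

Longitude extended square 9; +1 → 10, wraps to 0, carry into subsquare.
Longitude subsquare q = 16; +1 → 17 = r.
Latitude extended square 1; +1 → 2.

EO38rp02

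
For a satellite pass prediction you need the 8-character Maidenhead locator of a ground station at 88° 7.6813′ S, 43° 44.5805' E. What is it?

Shift to the Maidenhead origin (180°W, 90°S): lon 223.74301, lat 1.87198.
Field: 223.74301/20 → 11 → L, 1.87198/10 → 0 → A; chars LA.
Square: 3.74301/2 → 1, 1.87198/1 → 1; chars 11.
Subsquare: 1.74301/0.0833333 → 20 → u, 0.87198/0.0416667 → 20 → u; chars uu.
Extended square: 0.07634/0.00833333 → 9, 0.03864/0.00416667 → 9; chars 99.

LA11uu99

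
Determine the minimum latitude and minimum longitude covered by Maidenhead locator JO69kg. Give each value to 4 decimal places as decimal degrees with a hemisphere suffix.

Field J=9, O=14: +9·20° lon, +14·10° lat → SW at lon 0°, lat 50°.
Square 6, 9: +6·2° lon, +9·1° lat → SW at lon 12°, lat 59°.
Subsquare k=10, g=6: +10·0.0833333° lon, +6·0.0416667° lat → SW at lon 12.8333°, lat 59.25°.
latitude 59.2500° N, longitude 12.8333° E.

59.2500° N, 12.8333° E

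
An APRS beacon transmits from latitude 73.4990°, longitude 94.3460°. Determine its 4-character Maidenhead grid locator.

Offset from 180°W / 90°S: lon 274.35°, lat 163.50°.
Field (20°×10°, letters A–R): lon ⌊274.35/20⌋ = 13 → N; lat ⌊163.50/10⌋ = 16 → Q.
Square (2°×1°, digits 0–9): lon ⌊14.35/2⌋ = 7; lat ⌊3.50/1⌋ = 3.

NQ73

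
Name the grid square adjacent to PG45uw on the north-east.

Longitude subsquare u = 20; +1 → 21 = v.
Latitude subsquare w = 22; +1 → 23 = x.

PG45vx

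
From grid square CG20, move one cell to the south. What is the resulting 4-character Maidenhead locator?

CF29

Latitude square 0; −1 → -1, wraps to 9, carry into field.
Latitude field G = 6; −1 → 5 = F.
The longitude characters are unchanged.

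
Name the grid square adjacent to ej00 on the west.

DJ90

Longitude square 0; −1 → -1, wraps to 9, carry into field.
Longitude field E = 4; −1 → 3 = D.
The latitude characters are unchanged.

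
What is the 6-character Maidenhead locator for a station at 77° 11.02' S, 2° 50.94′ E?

JB12kt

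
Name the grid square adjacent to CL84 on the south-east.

CL93

Longitude square 8; +1 → 9.
Latitude square 4; −1 → 3.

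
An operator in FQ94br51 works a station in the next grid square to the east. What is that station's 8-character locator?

Longitude extended square 5; +1 → 6.
The latitude characters are unchanged.

FQ94br61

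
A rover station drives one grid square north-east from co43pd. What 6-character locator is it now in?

CO43qe

Longitude subsquare p = 15; +1 → 16 = q.
Latitude subsquare d = 3; +1 → 4 = e.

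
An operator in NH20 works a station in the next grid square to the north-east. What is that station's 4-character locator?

Longitude square 2; +1 → 3.
Latitude square 0; +1 → 1.

NH31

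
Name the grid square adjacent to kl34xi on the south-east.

Longitude subsquare x = 23; +1 → 24, wraps to 0 = a, carry into square.
Longitude square 3; +1 → 4.
Latitude subsquare i = 8; −1 → 7 = h.

KL44ah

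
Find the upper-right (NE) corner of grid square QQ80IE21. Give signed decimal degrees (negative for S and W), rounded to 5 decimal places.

70.17500, 156.69167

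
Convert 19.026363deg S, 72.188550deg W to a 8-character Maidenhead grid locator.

FH30vx73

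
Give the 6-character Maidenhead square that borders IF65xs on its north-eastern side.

IF75at

Longitude subsquare x = 23; +1 → 24, wraps to 0 = a, carry into square.
Longitude square 6; +1 → 7.
Latitude subsquare s = 18; +1 → 19 = t.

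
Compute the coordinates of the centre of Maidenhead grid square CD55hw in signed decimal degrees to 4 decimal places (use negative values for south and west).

-54.0625, -129.3750

Field C=2, D=3: +2·20° lon, +3·10° lat → SW at lon -140°, lat -60°.
Square 5, 5: +5·2° lon, +5·1° lat → SW at lon -130°, lat -55°.
Subsquare h=7, w=22: +7·0.0833333° lon, +22·0.0416667° lat → SW at lon -129.417°, lat -54.0833°.
Cell spans 0.0833333° lon × 0.0416667° lat. Centre is SW corner plus half of each.
latitude -54.0625, longitude -129.3750.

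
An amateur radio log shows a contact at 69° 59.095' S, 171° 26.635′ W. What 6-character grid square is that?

Add 180° to longitude and 90° to latitude: 8.5561, 20.0151.
Field: lon ⌊8.5561/20⌋ = 0 → A; lat ⌊20.0151/10⌋ = 2 → C.
Square: lon ⌊8.5561/2⌋ = 4; lat ⌊0.0151/1⌋ = 0.
Subsquare: lon ⌊0.5561/0.0833333⌋ = 6 → g; lat ⌊0.0151/0.0416667⌋ = 0 → a.

AC40ga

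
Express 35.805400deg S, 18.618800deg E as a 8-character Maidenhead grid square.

JF94he46

Add 180° to longitude and 90° to latitude: 198.61880, 54.19460.
Field: lon ⌊198.61880/20⌋ = 9 → J; lat ⌊54.19460/10⌋ = 5 → F.
Square: lon ⌊18.61880/2⌋ = 9; lat ⌊4.19460/1⌋ = 4.
Subsquare: lon ⌊0.61880/0.0833333⌋ = 7 → h; lat ⌊0.19460/0.0416667⌋ = 4 → e.
Extended square: lon ⌊0.03547/0.00833333⌋ = 4; lat ⌊0.02793/0.00416667⌋ = 6.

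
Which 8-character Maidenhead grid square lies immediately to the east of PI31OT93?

PI31pt03

Longitude extended square 9; +1 → 10, wraps to 0, carry into subsquare.
Longitude subsquare o = 14; +1 → 15 = p.
The latitude characters are unchanged.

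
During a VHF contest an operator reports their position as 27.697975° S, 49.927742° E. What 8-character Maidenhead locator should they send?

Offset from 180°W / 90°S: lon 229.92774°, lat 62.30203°.
Field (20°×10°, letters A–R): lon ⌊229.92774/20⌋ = 11 → L; lat ⌊62.30203/10⌋ = 6 → G.
Square (2°×1°, digits 0–9): lon ⌊9.92774/2⌋ = 4; lat ⌊2.30203/1⌋ = 2.
Subsquare (5′×2.5′, letters a–x): lon ⌊1.92774/0.0833333⌋ = 23 → x; lat ⌊0.30203/0.0416667⌋ = 7 → h.
Extended square (30″×15″, digits 0–9): lon ⌊0.01108/0.00833333⌋ = 1; lat ⌊0.01036/0.00416667⌋ = 2.

LG42xh12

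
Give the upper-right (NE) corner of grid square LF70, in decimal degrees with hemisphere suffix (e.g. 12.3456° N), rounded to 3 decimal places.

Field L=11, F=5: +11·20° lon, +5·10° lat → SW at lon 40°, lat -40°.
Square 7, 0: +7·2° lon, +0·1° lat → SW at lon 54°, lat -40°.
Cell spans 2° lon × 1° lat. NE corner is SW corner plus one full cell.
latitude 39.000° S, longitude 56.000° E.

39.000° S, 56.000° E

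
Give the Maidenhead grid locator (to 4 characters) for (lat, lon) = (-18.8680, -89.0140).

Offset from 180°W / 90°S: lon 90.99°, lat 71.13°.
Field: lon ⌊90.99/20⌋ = 4 → E; lat ⌊71.13/10⌋ = 7 → H.
Square: lon ⌊10.99/2⌋ = 5; lat ⌊1.13/1⌋ = 1.

EH51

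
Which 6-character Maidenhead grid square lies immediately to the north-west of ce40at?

CE30xu

Longitude subsquare a = 0; −1 → -1, wraps to 23 = x, carry into square.
Longitude square 4; −1 → 3.
Latitude subsquare t = 19; +1 → 20 = u.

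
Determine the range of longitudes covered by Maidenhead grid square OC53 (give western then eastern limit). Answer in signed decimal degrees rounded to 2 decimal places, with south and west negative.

Field O=14, C=2: +14·20° lon, +2·10° lat → SW at lon 100°, lat -70°.
Square 5, 3: +5·2° lon, +3·1° lat → SW at lon 110°, lat -67°.
Cell spans 2° lon × 1° lat.
west 110.00, east 112.00.

110.00, 112.00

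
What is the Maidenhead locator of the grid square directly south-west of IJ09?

Longitude square 0; −1 → -1, wraps to 9, carry into field.
Longitude field I = 8; −1 → 7 = H.
Latitude square 9; −1 → 8.

HJ98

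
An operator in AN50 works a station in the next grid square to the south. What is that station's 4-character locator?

AM59

Latitude square 0; −1 → -1, wraps to 9, carry into field.
Latitude field N = 13; −1 → 12 = M.
The longitude characters are unchanged.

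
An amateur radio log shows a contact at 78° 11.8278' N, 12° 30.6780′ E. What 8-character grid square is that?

JQ68ge17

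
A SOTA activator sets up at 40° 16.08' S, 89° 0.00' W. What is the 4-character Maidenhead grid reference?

EE59

Add 180° to longitude and 90° to latitude: 91.00, 49.73.
Field (20°×10°, letters A–R): 91.00/20 → 4 → E, 49.73/10 → 4 → E; chars EE.
Square (2°×1°, digits 0–9): 11.00/2 → 5, 9.73/1 → 9; chars 59.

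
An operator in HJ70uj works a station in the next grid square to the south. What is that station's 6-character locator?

HJ70ui

Latitude subsquare j = 9; −1 → 8 = i.
The longitude characters are unchanged.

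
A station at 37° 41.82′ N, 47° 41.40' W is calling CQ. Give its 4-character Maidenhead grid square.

Shift to the Maidenhead origin (180°W, 90°S): lon 132.31, lat 127.70.
Field: 132.31/20 → 6 → G, 127.70/10 → 12 → M; chars GM.
Square: 12.31/2 → 6, 7.70/1 → 7; chars 67.

GM67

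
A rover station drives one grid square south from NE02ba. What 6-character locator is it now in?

NE01bx

Latitude subsquare a = 0; −1 → -1, wraps to 23 = x, carry into square.
Latitude square 2; −1 → 1.
The longitude characters are unchanged.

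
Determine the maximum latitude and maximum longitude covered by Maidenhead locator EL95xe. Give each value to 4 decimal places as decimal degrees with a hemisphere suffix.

25.2083° N, 80.0000° W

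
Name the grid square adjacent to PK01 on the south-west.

OK90

Longitude square 0; −1 → -1, wraps to 9, carry into field.
Longitude field P = 15; −1 → 14 = O.
Latitude square 1; −1 → 0.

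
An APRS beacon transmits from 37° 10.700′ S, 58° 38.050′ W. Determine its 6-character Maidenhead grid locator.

GF02qt

Offset from 180°W / 90°S: lon 121.3658°, lat 52.8217°.
Field: lon ⌊121.3658/20⌋ = 6 → G; lat ⌊52.8217/10⌋ = 5 → F.
Square: lon ⌊1.3658/2⌋ = 0; lat ⌊2.8217/1⌋ = 2.
Subsquare: lon ⌊1.3658/0.0833333⌋ = 16 → q; lat ⌊0.8217/0.0416667⌋ = 19 → t.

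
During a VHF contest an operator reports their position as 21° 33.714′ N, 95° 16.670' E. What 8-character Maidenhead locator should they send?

NL71pn34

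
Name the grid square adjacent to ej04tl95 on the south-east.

EJ04ul04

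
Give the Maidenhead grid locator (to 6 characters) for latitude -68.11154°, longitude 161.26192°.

Add 180° to longitude and 90° to latitude: 341.2619, 21.8885.
Field: 341.2619/20 → 17 → R, 21.8885/10 → 2 → C; chars RC.
Square: 1.2619/2 → 0, 1.8885/1 → 1; chars 01.
Subsquare: 1.2619/0.0833333 → 15 → p, 0.8885/0.0416667 → 21 → v; chars pv.

RC01pv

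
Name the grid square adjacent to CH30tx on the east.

CH30ux

Longitude subsquare t = 19; +1 → 20 = u.
The latitude characters are unchanged.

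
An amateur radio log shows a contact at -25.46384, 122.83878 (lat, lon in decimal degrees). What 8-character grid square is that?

PG14km08

Offset from 180°W / 90°S: lon 302.83878°, lat 64.53616°.
Field (20°×10°, letters A–R): 302.83878/20 → 15 → P, 64.53616/10 → 6 → G; chars PG.
Square (2°×1°, digits 0–9): 2.83878/2 → 1, 4.53616/1 → 4; chars 14.
Subsquare (5′×2.5′, letters a–x): 0.83878/0.0833333 → 10 → k, 0.53616/0.0416667 → 12 → m; chars km.
Extended square (30″×15″, digits 0–9): 0.00545/0.00833333 → 0, 0.03616/0.00416667 → 8; chars 08.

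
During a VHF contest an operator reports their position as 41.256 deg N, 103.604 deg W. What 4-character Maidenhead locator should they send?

DN81

Add 180° to longitude and 90° to latitude: 76.40, 131.26.
Field: lon ⌊76.40/20⌋ = 3 → D; lat ⌊131.26/10⌋ = 13 → N.
Square: lon ⌊16.40/2⌋ = 8; lat ⌊1.26/1⌋ = 1.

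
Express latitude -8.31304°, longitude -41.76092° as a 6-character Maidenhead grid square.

GI91cq

Add 180° to longitude and 90° to latitude: 138.2391, 81.6870.
Field: 138.2391/20 → 6 → G, 81.6870/10 → 8 → I; chars GI.
Square: 18.2391/2 → 9, 1.6870/1 → 1; chars 91.
Subsquare: 0.2391/0.0833333 → 2 → c, 0.6870/0.0416667 → 16 → q; chars cq.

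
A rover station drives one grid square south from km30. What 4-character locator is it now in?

KL39

Latitude square 0; −1 → -1, wraps to 9, carry into field.
Latitude field M = 12; −1 → 11 = L.
The longitude characters are unchanged.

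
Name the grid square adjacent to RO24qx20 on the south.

Latitude extended square 0; −1 → -1, wraps to 9, carry into subsquare.
Latitude subsquare x = 23; −1 → 22 = w.
The longitude characters are unchanged.

RO24qw29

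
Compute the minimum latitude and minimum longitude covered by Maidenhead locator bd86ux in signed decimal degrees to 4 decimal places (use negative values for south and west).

Field B=1, D=3: +1·20° lon, +3·10° lat → SW at lon -160°, lat -60°.
Square 8, 6: +8·2° lon, +6·1° lat → SW at lon -144°, lat -54°.
Subsquare u=20, x=23: +20·0.0833333° lon, +23·0.0416667° lat → SW at lon -142.333°, lat -53.0417°.
latitude -53.0417, longitude -142.3333.

-53.0417, -142.3333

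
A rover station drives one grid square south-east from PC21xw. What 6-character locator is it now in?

Longitude subsquare x = 23; +1 → 24, wraps to 0 = a, carry into square.
Longitude square 2; +1 → 3.
Latitude subsquare w = 22; −1 → 21 = v.

PC31av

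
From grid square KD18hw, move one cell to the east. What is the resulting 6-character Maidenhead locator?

Longitude subsquare h = 7; +1 → 8 = i.
The latitude characters are unchanged.

KD18iw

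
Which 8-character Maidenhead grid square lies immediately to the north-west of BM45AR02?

Longitude extended square 0; −1 → -1, wraps to 9, carry into subsquare.
Longitude subsquare a = 0; −1 → -1, wraps to 23 = x, carry into square.
Longitude square 4; −1 → 3.
Latitude extended square 2; +1 → 3.

BM35xr93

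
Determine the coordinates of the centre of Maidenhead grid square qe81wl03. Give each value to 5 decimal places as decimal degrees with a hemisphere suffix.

Field Q=16, E=4: +16·20° lon, +4·10° lat → SW at lon 140°, lat -50°.
Square 8, 1: +8·2° lon, +1·1° lat → SW at lon 156°, lat -49°.
Subsquare w=22, l=11: +22·0.0833333° lon, +11·0.0416667° lat → SW at lon 157.833°, lat -48.5417°.
Extended square 0, 3: +0·0.00833333° lon, +3·0.00416667° lat → SW at lon 157.833°, lat -48.5292°.
Cell spans 0.00833333° lon × 0.00416667° lat. Centre is SW corner plus half of each.
latitude 48.52708° S, longitude 157.83750° E.

48.52708° S, 157.83750° E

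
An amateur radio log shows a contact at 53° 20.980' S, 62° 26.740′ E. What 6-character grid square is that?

MD16fp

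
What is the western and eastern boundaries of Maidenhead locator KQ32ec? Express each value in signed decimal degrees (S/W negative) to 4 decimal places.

26.3333, 26.4167

Field K=10, Q=16: +10·20° lon, +16·10° lat → SW at lon 20°, lat 70°.
Square 3, 2: +3·2° lon, +2·1° lat → SW at lon 26°, lat 72°.
Subsquare e=4, c=2: +4·0.0833333° lon, +2·0.0416667° lat → SW at lon 26.3333°, lat 72.0833°.
Cell spans 0.0833333° lon × 0.0416667° lat.
west 26.3333, east 26.4167.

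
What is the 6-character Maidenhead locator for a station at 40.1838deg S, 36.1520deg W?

HE19wt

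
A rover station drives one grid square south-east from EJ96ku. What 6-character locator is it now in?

EJ96lt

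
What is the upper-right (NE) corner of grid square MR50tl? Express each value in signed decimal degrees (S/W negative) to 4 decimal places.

80.5000, 71.6667

Field M=12, R=17: +12·20° lon, +17·10° lat → SW at lon 60°, lat 80°.
Square 5, 0: +5·2° lon, +0·1° lat → SW at lon 70°, lat 80°.
Subsquare t=19, l=11: +19·0.0833333° lon, +11·0.0416667° lat → SW at lon 71.5833°, lat 80.4583°.
Cell spans 0.0833333° lon × 0.0416667° lat. NE corner is SW corner plus one full cell.
latitude 80.5000, longitude 71.6667.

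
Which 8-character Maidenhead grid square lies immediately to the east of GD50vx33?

GD50vx43

Longitude extended square 3; +1 → 4.
The latitude characters are unchanged.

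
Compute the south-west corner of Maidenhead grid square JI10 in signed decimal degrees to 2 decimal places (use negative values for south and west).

Field J=9, I=8: +9·20° lon, +8·10° lat → SW at lon 0°, lat -10°.
Square 1, 0: +1·2° lon, +0·1° lat → SW at lon 2°, lat -10°.
latitude -10.00, longitude 2.00.

-10.00, 2.00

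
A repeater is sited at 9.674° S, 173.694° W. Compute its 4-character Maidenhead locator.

AI30

Shift to the Maidenhead origin (180°W, 90°S): lon 6.31, lat 80.33.
Field: 6.31/20 → 0 → A, 80.33/10 → 8 → I; chars AI.
Square: 6.31/2 → 3, 0.33/1 → 0; chars 30.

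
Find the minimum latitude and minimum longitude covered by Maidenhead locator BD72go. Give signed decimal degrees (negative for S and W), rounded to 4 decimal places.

-57.4167, -145.5000

Field B=1, D=3: +1·20° lon, +3·10° lat → SW at lon -160°, lat -60°.
Square 7, 2: +7·2° lon, +2·1° lat → SW at lon -146°, lat -58°.
Subsquare g=6, o=14: +6·0.0833333° lon, +14·0.0416667° lat → SW at lon -145.5°, lat -57.4167°.
latitude -57.4167, longitude -145.5000.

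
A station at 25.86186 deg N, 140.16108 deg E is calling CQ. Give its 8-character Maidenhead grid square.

QL05bu96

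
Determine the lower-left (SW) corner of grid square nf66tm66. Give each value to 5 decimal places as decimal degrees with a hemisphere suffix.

33.47500° S, 93.63333° E

Field N=13, F=5: +13·20° lon, +5·10° lat → SW at lon 80°, lat -40°.
Square 6, 6: +6·2° lon, +6·1° lat → SW at lon 92°, lat -34°.
Subsquare t=19, m=12: +19·0.0833333° lon, +12·0.0416667° lat → SW at lon 93.5833°, lat -33.5°.
Extended square 6, 6: +6·0.00833333° lon, +6·0.00416667° lat → SW at lon 93.6333°, lat -33.475°.
latitude 33.47500° S, longitude 93.63333° E.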